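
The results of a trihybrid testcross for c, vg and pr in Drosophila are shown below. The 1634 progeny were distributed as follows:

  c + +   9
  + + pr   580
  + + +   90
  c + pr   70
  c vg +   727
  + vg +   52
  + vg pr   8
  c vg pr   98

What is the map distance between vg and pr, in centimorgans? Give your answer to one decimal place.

The two most frequent reciprocal classes, c vg + and + + pr, are the parental types, so the F1 was c vg + / + + pr.
The two rarest classes, c + + and + vg pr, are the double crossovers. Comparing them with the parentals, only the vg allele has switched, so vg is the middle locus and the order is pr – vg – c.
Crossovers in the pr–vg interval produce the single-crossover classes c vg pr and + + + (98 + 90 = 188) plus the double crossovers (17).
RF(pr–vg) = (188 + 17) / 1634 = 205/1634 = 0.1255 → 12.5 centimorgans.

12.5 centimorgans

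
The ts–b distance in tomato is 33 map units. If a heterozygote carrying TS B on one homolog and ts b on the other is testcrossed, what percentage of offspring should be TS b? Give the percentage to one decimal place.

16.5%

A map distance of 33 map units corresponds to a recombination frequency of 0.330.
The F1 is TS B / ts b, so TS b is a recombinant gamete class with expected frequency r/2 = 0.330/2 = 0.1650.
That is 0.1650 = 16.5% of the progeny.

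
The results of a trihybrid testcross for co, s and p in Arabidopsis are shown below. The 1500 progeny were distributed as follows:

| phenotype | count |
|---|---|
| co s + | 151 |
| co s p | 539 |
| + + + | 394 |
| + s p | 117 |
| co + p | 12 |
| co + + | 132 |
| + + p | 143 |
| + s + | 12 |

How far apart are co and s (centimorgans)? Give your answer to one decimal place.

18.2 centimorgans

The two most frequent reciprocal classes, co s p and + + +, are the parental types, so the F1 was co s p / + + +.
The two rarest classes, co + p and + s +, are the double crossovers. Comparing them with the parentals, only the s allele has switched, so s is the middle locus and the order is p – s – co.
Crossovers in the s–co interval produce the single-crossover classes + s p and co + + (117 + 132 = 249) plus the double crossovers (24).
RF(s–co) = (249 + 24) / 1500 = 273/1500 = 0.1820 → 18.2 centimorgans.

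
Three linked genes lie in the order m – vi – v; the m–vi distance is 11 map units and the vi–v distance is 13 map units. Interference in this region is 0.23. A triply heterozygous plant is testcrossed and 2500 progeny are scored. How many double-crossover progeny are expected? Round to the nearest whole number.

Map distances give recombination frequencies of 0.110 and 0.130 for the two intervals.
With interference 0.23 (so coincidence = 0.77), expected double-crossover frequency = 0.110 × 0.130 × 0.77 = 0.01101.
Expected number = 0.01101 × 2500 = 27.53 ≈ 28.

28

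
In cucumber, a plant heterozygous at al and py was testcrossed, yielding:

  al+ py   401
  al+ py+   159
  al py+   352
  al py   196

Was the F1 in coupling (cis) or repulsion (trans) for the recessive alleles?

trans

The two most frequent classes are al+ py (401) and al py+ (352); these are the parental (non-recombinant) types.
So the F1 carried al+ py on one chromosome and al py+ on the other — the recessive alleles are on opposite chromosomes (trans / repulsion).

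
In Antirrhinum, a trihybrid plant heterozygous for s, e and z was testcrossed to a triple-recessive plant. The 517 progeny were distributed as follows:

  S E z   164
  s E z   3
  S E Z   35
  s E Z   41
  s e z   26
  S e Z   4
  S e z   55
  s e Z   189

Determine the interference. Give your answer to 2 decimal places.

The two most frequent reciprocal classes, s e Z and S E z, are the parental types, so the F1 was s e Z / S E z.
The two rarest classes, S e Z and s E z, are the double crossovers. Comparing them with the parentals, only the s allele has switched, so s is the middle locus and the order is e – s – z.
e–s: (96 + 7)/517 = 0.1992; s–z: (61 + 7)/517 = 0.1315.
Expected DCO frequency = 0.1992 × 0.1315 ≈ 0.02619; observed = 7/517 ≈ 0.01354.
Coefficient of coincidence = 0.01354/0.02619 ≈ 0.52; interference = 1 − 0.52 = 0.48.

0.48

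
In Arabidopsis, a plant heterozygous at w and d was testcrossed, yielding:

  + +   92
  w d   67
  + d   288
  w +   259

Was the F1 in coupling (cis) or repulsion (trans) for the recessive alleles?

trans

The two most frequent classes are + d (288) and w + (259); these are the parental (non-recombinant) types.
So the F1 carried + d on one chromosome and w + on the other — the recessive alleles are on opposite chromosomes (trans / repulsion).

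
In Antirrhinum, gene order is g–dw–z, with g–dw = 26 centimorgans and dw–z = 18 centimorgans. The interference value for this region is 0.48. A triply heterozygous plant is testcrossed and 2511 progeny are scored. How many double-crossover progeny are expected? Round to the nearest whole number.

61

Map distances give recombination frequencies of 0.260 and 0.180 for the two intervals.
With interference 0.48 (so coincidence = 0.52), expected double-crossover frequency = 0.260 × 0.180 × 0.52 = 0.02434.
Expected number = 0.02434 × 2511 = 61.11 ≈ 61.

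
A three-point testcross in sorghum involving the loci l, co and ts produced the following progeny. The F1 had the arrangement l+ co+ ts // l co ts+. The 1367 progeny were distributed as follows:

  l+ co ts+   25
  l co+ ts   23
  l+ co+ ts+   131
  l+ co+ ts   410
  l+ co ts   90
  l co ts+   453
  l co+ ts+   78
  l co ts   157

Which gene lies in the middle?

l

The two rarest classes, l co+ ts and l+ co ts+, are the double crossovers. Comparing them with the parentals, only the l allele has switched, so l is the middle locus and the order is co – l – ts.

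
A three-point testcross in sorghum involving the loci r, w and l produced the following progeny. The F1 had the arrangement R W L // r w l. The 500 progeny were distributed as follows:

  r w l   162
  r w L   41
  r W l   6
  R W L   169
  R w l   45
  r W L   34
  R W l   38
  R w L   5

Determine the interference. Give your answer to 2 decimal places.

The two rarest classes, R w L and r W l, are the double crossovers. Comparing them with the parentals, only the w allele has switched, so w is the middle locus and the order is l – w – r.
l–w: (79 + 11)/500 = 0.1800; w–r: (79 + 11)/500 = 0.1800.
Expected DCO frequency = 0.1800 × 0.1800 ≈ 0.03240; observed = 11/500 ≈ 0.02200.
Coefficient of coincidence = 0.02200/0.03240 ≈ 0.68; interference = 1 − 0.68 = 0.32.

0.32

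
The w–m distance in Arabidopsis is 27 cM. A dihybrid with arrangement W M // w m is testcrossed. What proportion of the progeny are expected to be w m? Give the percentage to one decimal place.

36.5%

A map distance of 27 cM corresponds to a recombination frequency of 0.270.
The F1 is W M / w m, so w m is a parental gamete class with expected frequency (1 − r)/2 = 0.730/2 = 0.3650.
That is 0.3650 = 36.5% of the progeny.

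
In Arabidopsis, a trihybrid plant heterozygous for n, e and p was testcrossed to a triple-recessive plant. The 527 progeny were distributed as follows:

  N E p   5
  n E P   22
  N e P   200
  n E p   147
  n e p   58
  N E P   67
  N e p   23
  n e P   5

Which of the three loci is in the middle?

n

The two most frequent reciprocal classes, n E p and N e P, are the parental types, so the F1 was n E p / N e P.
The two rarest classes, N E p and n e P, are the double crossovers. Comparing them with the parentals, only the n allele has switched, so n is the middle locus and the order is p – n – e.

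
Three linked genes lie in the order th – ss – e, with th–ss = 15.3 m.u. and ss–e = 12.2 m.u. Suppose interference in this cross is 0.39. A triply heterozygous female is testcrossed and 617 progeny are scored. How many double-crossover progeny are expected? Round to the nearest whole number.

Map distances give recombination frequencies of 0.153 and 0.122 for the two intervals.
With interference 0.39 (so coincidence = 0.61), expected double-crossover frequency = 0.153 × 0.122 × 0.61 = 0.01139.
Expected number = 0.01139 × 617 = 7.03 ≈ 7.

7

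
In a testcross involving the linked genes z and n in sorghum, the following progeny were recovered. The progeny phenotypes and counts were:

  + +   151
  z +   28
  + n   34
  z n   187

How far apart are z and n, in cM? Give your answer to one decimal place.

The two most frequent classes, + + (151) and z n (187), are the parental types, so the F1 was + + / z n.
The recombinant classes are + n and z +: 34 + 28 = 62.
Recombination frequency = 62/400 = 0.1550 ≈ 15.5%, i.e. 15.5 cM.

15.5 cM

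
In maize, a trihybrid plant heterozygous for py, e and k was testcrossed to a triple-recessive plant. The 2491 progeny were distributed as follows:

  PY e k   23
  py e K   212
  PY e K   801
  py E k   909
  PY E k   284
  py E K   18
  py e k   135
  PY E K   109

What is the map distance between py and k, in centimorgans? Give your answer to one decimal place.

The two most frequent reciprocal classes, PY e K and py E k, are the parental types, so the F1 was PY e K / py E k.
The two rarest classes, PY e k and py E K, are the double crossovers. Comparing them with the parentals, only the k allele has switched, so k is the middle locus and the order is py – k – e.
Crossovers in the py–k interval produce the single-crossover classes py e K and PY E k (212 + 284 = 496) plus the double crossovers (41).
RF(py–k) = (496 + 41) / 2491 = 537/2491 = 0.2156 → 21.6 centimorgans.

21.6 centimorgans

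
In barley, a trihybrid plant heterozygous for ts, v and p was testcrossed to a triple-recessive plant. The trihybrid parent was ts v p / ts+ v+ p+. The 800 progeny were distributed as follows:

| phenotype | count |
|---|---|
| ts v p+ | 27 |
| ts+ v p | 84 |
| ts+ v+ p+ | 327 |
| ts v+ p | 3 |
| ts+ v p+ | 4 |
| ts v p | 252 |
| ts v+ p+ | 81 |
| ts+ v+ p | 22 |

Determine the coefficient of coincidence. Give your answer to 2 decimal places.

The two rarest classes, ts v+ p and ts+ v p+, are the double crossovers. Comparing them with the parentals, only the v allele has switched, so v is the middle locus and the order is ts – v – p.
ts–v: (165 + 7)/800 = 0.2150; v–p: (49 + 7)/800 = 0.0700.
Expected DCO frequency = 0.2150 × 0.0700 ≈ 0.01505; observed = 7/800 ≈ 0.00875.
Coefficient of coincidence = 0.00875/0.01505 ≈ 0.58.

0.58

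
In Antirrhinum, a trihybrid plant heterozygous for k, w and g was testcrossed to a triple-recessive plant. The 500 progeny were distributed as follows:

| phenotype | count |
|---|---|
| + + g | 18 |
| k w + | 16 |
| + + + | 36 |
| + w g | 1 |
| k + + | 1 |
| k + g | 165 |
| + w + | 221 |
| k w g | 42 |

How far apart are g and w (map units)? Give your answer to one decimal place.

The two most frequent reciprocal classes, k + g and + w +, are the parental types, so the F1 was k + g / + w +.
The two rarest classes, k + + and + w g, are the double crossovers. Comparing them with the parentals, only the g allele has switched, so g is the middle locus and the order is k – g – w.
Crossovers in the g–w interval produce the single-crossover classes k w g and + + + (42 + 36 = 78) plus the double crossovers (2).
RF(g–w) = (78 + 2) / 500 = 80/500 = 0.1600 → 16.0 map units.

16.0 map units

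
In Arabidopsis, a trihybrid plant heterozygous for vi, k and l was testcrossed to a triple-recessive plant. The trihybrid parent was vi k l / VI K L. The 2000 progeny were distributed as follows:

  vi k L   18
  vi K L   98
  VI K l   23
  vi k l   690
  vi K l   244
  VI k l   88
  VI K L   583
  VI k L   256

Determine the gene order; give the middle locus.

The two rarest classes, vi k L and VI K l, are the double crossovers. Comparing them with the parentals, only the l allele has switched, so l is the middle locus and the order is vi – l – k.

l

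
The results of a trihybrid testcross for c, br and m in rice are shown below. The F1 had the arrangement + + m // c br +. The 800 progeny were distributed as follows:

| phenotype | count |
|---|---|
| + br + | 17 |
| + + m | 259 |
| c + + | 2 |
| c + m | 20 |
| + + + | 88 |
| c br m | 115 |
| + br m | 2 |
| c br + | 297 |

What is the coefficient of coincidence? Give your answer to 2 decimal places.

0.38

The two rarest classes, + br m and c + +, are the double crossovers. Comparing them with the parentals, only the br allele has switched, so br is the middle locus and the order is c – br – m.
c–br: (37 + 4)/800 = 0.0512; br–m: (203 + 4)/800 = 0.2587.
Expected DCO frequency = 0.0512 × 0.2587 ≈ 0.01325; observed = 4/800 ≈ 0.00500.
Coefficient of coincidence = 0.00500/0.01325 ≈ 0.38.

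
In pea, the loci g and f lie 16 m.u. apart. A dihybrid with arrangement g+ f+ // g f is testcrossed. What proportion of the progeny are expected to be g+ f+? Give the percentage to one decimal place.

42.0%

A map distance of 16 m.u. corresponds to a recombination frequency of 0.160.
The F1 is g+ f+ / g f, so g+ f+ is a parental gamete class with expected frequency (1 − r)/2 = 0.840/2 = 0.4200.
That is 0.4200 = 42.0% of the progeny.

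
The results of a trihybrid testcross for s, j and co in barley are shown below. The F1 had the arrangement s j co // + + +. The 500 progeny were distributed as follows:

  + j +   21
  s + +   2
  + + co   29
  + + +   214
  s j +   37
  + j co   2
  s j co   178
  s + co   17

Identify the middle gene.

s

The two rarest classes, + j co and s + +, are the double crossovers. Comparing them with the parentals, only the s allele has switched, so s is the middle locus and the order is co – s – j.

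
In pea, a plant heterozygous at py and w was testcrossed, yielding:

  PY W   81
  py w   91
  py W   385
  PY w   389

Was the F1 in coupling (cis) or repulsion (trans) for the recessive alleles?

trans

The two most frequent classes are PY w (389) and py W (385); these are the parental (non-recombinant) types.
So the F1 carried PY w on one chromosome and py W on the other — the recessive alleles are on opposite chromosomes (trans / repulsion).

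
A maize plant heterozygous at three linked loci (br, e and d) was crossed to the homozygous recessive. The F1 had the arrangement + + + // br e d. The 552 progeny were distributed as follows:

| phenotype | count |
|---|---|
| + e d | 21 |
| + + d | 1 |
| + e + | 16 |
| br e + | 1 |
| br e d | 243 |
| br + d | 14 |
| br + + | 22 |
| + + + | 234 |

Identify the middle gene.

d

The two rarest classes, + + d and br e +, are the double crossovers. Comparing them with the parentals, only the d allele has switched, so d is the middle locus and the order is e – d – br.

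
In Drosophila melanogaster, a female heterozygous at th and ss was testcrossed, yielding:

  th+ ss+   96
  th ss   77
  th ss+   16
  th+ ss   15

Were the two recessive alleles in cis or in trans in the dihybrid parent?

cis

The two most frequent classes are th+ ss+ (96) and th ss (77); these are the parental (non-recombinant) types.
So the F1 carried th+ ss+ on one chromosome and th ss on the other — the recessive alleles are on the same chromosome (cis / coupling).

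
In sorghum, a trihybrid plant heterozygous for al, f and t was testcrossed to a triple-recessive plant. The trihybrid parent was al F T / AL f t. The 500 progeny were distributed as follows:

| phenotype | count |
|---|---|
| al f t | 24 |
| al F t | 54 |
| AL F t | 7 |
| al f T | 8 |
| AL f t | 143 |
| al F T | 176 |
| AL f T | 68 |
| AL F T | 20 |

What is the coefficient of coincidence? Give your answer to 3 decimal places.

0.928

The two rarest classes, al f T and AL F t, are the double crossovers. Comparing them with the parentals, only the f allele has switched, so f is the middle locus and the order is t – f – al.
t–f: (122 + 15)/500 = 0.2740; f–al: (44 + 15)/500 = 0.1180.
Expected DCO frequency = 0.2740 × 0.1180 ≈ 0.03233; observed = 15/500 ≈ 0.03000.
Coefficient of coincidence = 0.03000/0.03233 ≈ 0.928.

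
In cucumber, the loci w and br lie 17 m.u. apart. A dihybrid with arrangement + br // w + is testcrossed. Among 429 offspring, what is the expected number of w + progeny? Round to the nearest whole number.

178

A map distance of 17 m.u. corresponds to a recombination frequency of 0.170.
The F1 is + br / w +, so w + is a parental gamete class with expected frequency (1 − r)/2 = 0.830/2 = 0.4150.
Expected number = 0.4150 × 429 = 178.03 ≈ 178.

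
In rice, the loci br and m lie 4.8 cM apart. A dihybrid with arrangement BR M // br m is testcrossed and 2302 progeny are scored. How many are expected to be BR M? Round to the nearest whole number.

A map distance of 4.8 cM corresponds to a recombination frequency of 0.048.
The F1 is BR M / br m, so BR M is a parental gamete class with expected frequency (1 − r)/2 = 0.952/2 = 0.4760.
Expected number = 0.4760 × 2302 = 1095.75 ≈ 1096.

1096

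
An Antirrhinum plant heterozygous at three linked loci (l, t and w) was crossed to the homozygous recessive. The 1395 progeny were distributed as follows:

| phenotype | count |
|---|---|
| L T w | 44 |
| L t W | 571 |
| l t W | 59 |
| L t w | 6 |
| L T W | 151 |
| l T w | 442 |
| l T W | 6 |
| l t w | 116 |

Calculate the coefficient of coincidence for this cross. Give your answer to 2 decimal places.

0.52

The two most frequent reciprocal classes, l T w and L t W, are the parental types, so the F1 was l T w / L t W.
The two rarest classes, l T W and L t w, are the double crossovers. Comparing them with the parentals, only the w allele has switched, so w is the middle locus and the order is t – w – l.
t–w: (267 + 12)/1395 = 0.2000; w–l: (103 + 12)/1395 = 0.0824.
Expected DCO frequency = 0.2000 × 0.0824 ≈ 0.01648; observed = 12/1395 ≈ 0.00860.
Coefficient of coincidence = 0.00860/0.01648 ≈ 0.52.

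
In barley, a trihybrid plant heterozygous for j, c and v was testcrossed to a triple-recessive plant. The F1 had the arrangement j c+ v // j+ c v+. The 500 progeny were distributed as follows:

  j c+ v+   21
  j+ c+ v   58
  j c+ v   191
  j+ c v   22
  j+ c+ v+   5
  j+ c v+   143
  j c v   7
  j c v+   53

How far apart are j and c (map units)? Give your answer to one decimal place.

24.6 map units

The two rarest classes, j c v and j+ c+ v+, are the double crossovers. Comparing them with the parentals, only the c allele has switched, so c is the middle locus and the order is j – c – v.
Crossovers in the j–c interval produce the single-crossover classes j+ c+ v and j c v+ (58 + 53 = 111) plus the double crossovers (12).
RF(j–c) = (111 + 12) / 500 = 123/500 = 0.2460 → 24.6 map units.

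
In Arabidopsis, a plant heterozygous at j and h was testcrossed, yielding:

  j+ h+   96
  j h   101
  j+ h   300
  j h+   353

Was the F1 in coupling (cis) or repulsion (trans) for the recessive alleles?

The two most frequent classes are j+ h (300) and j h+ (353); these are the parental (non-recombinant) types.
So the F1 carried j+ h on one chromosome and j h+ on the other — the recessive alleles are on opposite chromosomes (trans / repulsion).

trans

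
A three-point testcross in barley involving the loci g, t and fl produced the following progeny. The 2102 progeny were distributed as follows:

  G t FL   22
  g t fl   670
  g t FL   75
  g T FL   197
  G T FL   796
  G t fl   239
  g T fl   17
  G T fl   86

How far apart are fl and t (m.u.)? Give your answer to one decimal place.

The two most frequent reciprocal classes, g t fl and G T FL, are the parental types, so the F1 was g t fl / G T FL.
The two rarest classes, g T fl and G t FL, are the double crossovers. Comparing them with the parentals, only the t allele has switched, so t is the middle locus and the order is g – t – fl.
Crossovers in the t–fl interval produce the single-crossover classes g t FL and G T fl (75 + 86 = 161) plus the double crossovers (39).
RF(t–fl) = (161 + 39) / 2102 = 200/2102 = 0.0951 → 9.5 m.u.

9.5 m.u.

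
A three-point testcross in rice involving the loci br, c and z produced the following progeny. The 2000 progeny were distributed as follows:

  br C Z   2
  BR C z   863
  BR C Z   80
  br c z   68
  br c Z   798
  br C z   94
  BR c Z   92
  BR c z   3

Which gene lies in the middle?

The two most frequent reciprocal classes, BR C z and br c Z, are the parental types, so the F1 was BR C z / br c Z.
The two rarest classes, BR c z and br C Z, are the double crossovers. Comparing them with the parentals, only the c allele has switched, so c is the middle locus and the order is z – c – br.

c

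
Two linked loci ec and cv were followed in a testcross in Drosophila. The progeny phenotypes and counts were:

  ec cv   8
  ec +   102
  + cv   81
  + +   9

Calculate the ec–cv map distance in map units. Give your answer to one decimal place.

8.5 map units

The two most frequent classes, + cv (81) and ec + (102), are the parental types, so the F1 was + cv / ec +.
The recombinant classes are + + and ec cv: 9 + 8 = 17.
Recombination frequency = 17/200 = 0.0850 ≈ 8.5%, i.e. 8.5 map units.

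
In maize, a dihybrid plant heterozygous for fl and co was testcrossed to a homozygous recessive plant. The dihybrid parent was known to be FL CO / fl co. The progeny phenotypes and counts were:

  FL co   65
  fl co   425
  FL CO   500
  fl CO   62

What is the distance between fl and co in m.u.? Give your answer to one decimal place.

12.1 m.u.

The recombinant classes are FL co and fl CO: 65 + 62 = 127.
Recombination frequency = 127/1052 = 0.1207 ≈ 12.1%, i.e. 12.1 m.u.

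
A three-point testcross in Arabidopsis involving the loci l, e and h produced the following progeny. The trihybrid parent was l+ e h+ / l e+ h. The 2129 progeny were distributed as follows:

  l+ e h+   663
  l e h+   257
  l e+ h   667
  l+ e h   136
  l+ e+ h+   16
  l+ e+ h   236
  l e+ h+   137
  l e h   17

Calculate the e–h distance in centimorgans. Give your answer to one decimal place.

14.4 centimorgans

The two rarest classes, l+ e+ h+ and l e h, are the double crossovers. Comparing them with the parentals, only the e allele has switched, so e is the middle locus and the order is l – e – h.
Crossovers in the e–h interval produce the single-crossover classes l+ e h and l e+ h+ (136 + 137 = 273) plus the double crossovers (33).
RF(e–h) = (273 + 33) / 2129 = 306/2129 = 0.1437 → 14.4 centimorgans.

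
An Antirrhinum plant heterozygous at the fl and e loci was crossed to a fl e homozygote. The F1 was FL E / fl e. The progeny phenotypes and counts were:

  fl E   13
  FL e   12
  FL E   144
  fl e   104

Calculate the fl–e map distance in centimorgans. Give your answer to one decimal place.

9.2 centimorgans

The recombinant classes are FL e and fl E: 12 + 13 = 25.
Recombination frequency = 25/273 = 0.0916 ≈ 9.2%, i.e. 9.2 centimorgans.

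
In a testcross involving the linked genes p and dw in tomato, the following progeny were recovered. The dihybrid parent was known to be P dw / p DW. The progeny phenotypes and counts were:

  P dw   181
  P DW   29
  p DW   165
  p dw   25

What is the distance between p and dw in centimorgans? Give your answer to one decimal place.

The recombinant classes are P DW and p dw: 29 + 25 = 54.
Recombination frequency = 54/400 = 0.1350 ≈ 13.5%, i.e. 13.5 centimorgans.

13.5 centimorgans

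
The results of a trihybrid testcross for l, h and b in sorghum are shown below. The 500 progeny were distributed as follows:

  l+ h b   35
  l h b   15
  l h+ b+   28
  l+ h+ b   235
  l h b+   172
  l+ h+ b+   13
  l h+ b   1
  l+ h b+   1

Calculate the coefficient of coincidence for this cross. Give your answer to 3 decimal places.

0.513

The two most frequent reciprocal classes, l+ h+ b and l h b+, are the parental types, so the F1 was l+ h+ b / l h b+.
The two rarest classes, l h+ b and l+ h b+, are the double crossovers. Comparing them with the parentals, only the l allele has switched, so l is the middle locus and the order is h – l – b.
h–l: (63 + 2)/500 = 0.1300; l–b: (28 + 2)/500 = 0.0600.
Expected DCO frequency = 0.1300 × 0.0600 ≈ 0.00780; observed = 2/500 ≈ 0.00400.
Coefficient of coincidence = 0.00400/0.00780 ≈ 0.513.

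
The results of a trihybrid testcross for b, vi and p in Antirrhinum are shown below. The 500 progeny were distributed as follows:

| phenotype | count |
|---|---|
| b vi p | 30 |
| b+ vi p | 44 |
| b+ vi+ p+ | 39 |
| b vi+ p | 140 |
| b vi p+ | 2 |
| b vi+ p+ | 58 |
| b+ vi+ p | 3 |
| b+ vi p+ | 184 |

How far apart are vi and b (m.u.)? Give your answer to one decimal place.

14.8 m.u.

The two most frequent reciprocal classes, b+ vi p+ and b vi+ p, are the parental types, so the F1 was b+ vi p+ / b vi+ p.
The two rarest classes, b vi p+ and b+ vi+ p, are the double crossovers. Comparing them with the parentals, only the b allele has switched, so b is the middle locus and the order is vi – b – p.
Crossovers in the vi–b interval produce the single-crossover classes b+ vi+ p+ and b vi p (39 + 30 = 69) plus the double crossovers (5).
RF(vi–b) = (69 + 5) / 500 = 74/500 = 0.1480 → 14.8 m.u.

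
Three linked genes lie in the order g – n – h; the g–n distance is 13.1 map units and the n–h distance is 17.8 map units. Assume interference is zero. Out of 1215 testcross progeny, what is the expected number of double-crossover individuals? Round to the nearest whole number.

Map distances give recombination frequencies of 0.131 and 0.178 for the two intervals.
With no interference, expected double-crossover frequency = 0.131 × 0.178 = 0.02332.
Expected number = 0.02332 × 1215 = 28.33 ≈ 28.

28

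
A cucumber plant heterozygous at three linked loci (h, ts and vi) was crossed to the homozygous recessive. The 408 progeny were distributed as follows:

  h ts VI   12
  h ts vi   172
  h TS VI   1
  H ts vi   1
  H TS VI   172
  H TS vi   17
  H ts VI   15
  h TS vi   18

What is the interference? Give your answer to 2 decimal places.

The two most frequent reciprocal classes, h ts vi and H TS VI, are the parental types, so the F1 was h ts vi / H TS VI.
The two rarest classes, H ts vi and h TS VI, are the double crossovers. Comparing them with the parentals, only the h allele has switched, so h is the middle locus and the order is ts – h – vi.
ts–h: (33 + 2)/408 = 0.0858; h–vi: (29 + 2)/408 = 0.0760.
Expected DCO frequency = 0.0858 × 0.0760 ≈ 0.00652; observed = 2/408 ≈ 0.00490.
Coefficient of coincidence = 0.00490/0.00652 ≈ 0.75; interference = 1 − 0.75 = 0.25.

0.25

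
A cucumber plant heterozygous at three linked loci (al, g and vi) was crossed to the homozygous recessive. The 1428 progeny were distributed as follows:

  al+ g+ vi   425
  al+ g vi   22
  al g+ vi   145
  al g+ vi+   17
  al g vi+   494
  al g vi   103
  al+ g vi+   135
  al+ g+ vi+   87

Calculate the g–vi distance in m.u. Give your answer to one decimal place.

16.0 m.u.

The two most frequent reciprocal classes, al+ g+ vi and al g vi+, are the parental types, so the F1 was al+ g+ vi / al g vi+.
The two rarest classes, al+ g vi and al g+ vi+, are the double crossovers. Comparing them with the parentals, only the g allele has switched, so g is the middle locus and the order is al – g – vi.
Crossovers in the g–vi interval produce the single-crossover classes al+ g+ vi+ and al g vi (87 + 103 = 190) plus the double crossovers (39).
RF(g–vi) = (190 + 39) / 1428 = 229/1428 = 0.1604 → 16.0 m.u.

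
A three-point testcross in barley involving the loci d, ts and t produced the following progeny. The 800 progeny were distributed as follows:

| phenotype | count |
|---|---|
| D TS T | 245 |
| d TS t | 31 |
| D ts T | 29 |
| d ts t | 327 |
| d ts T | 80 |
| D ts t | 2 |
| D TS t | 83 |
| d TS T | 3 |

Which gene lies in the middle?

The two most frequent reciprocal classes, d ts t and D TS T, are the parental types, so the F1 was d ts t / D TS T.
The two rarest classes, D ts t and d TS T, are the double crossovers. Comparing them with the parentals, only the d allele has switched, so d is the middle locus and the order is t – d – ts.

d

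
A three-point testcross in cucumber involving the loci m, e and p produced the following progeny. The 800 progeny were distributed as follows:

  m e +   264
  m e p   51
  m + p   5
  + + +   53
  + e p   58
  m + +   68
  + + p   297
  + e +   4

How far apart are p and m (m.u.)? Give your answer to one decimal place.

The two most frequent reciprocal classes, + + p and m e +, are the parental types, so the F1 was + + p / m e +.
The two rarest classes, m + p and + e +, are the double crossovers. Comparing them with the parentals, only the m allele has switched, so m is the middle locus and the order is p – m – e.
Crossovers in the p–m interval produce the single-crossover classes + + + and m e p (53 + 51 = 104) plus the double crossovers (9).
RF(p–m) = (104 + 9) / 800 = 113/800 = 0.1412 → 14.1 m.u.

14.1 m.u.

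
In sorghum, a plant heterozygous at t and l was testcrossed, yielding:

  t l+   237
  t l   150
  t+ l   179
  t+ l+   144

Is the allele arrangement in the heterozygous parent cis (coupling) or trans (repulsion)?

The two most frequent classes are t+ l (179) and t l+ (237); these are the parental (non-recombinant) types.
So the F1 carried t+ l on one chromosome and t l+ on the other — the recessive alleles are on opposite chromosomes (trans / repulsion).

trans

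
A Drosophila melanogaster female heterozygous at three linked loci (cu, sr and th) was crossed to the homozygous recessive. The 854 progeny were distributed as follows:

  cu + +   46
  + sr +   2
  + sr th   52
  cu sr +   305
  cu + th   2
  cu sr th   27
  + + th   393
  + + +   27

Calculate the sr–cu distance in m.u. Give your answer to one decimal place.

The two most frequent reciprocal classes, + + th and cu sr +, are the parental types, so the F1 was + + th / cu sr +.
The two rarest classes, cu + th and + sr +, are the double crossovers. Comparing them with the parentals, only the cu allele has switched, so cu is the middle locus and the order is th – cu – sr.
Crossovers in the cu–sr interval produce the single-crossover classes + sr th and cu + + (52 + 46 = 98) plus the double crossovers (4).
RF(cu–sr) = (98 + 4) / 854 = 102/854 = 0.1194 → 11.9 m.u.

11.9 m.u.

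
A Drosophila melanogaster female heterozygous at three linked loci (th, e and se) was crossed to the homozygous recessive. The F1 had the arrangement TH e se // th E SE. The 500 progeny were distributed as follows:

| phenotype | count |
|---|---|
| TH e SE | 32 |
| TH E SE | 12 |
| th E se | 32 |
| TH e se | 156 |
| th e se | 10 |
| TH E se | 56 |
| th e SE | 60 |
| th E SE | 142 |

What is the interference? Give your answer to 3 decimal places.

0.073

The two rarest classes, th e se and TH E SE, are the double crossovers. Comparing them with the parentals, only the th allele has switched, so th is the middle locus and the order is se – th – e.
se–th: (64 + 22)/500 = 0.1720; th–e: (116 + 22)/500 = 0.2760.
Expected DCO frequency = 0.1720 × 0.2760 ≈ 0.04747; observed = 22/500 ≈ 0.04400.
Coefficient of coincidence = 0.04400/0.04747 ≈ 0.927; interference = 1 − 0.927 = 0.073.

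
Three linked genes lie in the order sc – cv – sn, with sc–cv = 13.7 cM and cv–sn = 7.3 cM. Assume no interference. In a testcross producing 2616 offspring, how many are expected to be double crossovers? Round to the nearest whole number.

Map distances give recombination frequencies of 0.137 and 0.073 for the two intervals.
With no interference, expected double-crossover frequency = 0.137 × 0.073 = 0.01000.
Expected number = 0.01000 × 2616 = 26.16 ≈ 26.

26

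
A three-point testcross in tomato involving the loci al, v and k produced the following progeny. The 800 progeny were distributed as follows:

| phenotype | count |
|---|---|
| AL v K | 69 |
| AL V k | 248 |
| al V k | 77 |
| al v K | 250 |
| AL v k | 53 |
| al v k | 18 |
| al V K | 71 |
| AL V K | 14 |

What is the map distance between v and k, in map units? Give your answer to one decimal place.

The two most frequent reciprocal classes, al v K and AL V k, are the parental types, so the F1 was al v K / AL V k.
The two rarest classes, al v k and AL V K, are the double crossovers. Comparing them with the parentals, only the k allele has switched, so k is the middle locus and the order is al – k – v.
Crossovers in the k–v interval produce the single-crossover classes al V K and AL v k (71 + 53 = 124) plus the double crossovers (32).
RF(k–v) = (124 + 32) / 800 = 156/800 = 0.1950 → 19.5 map units.

19.5 map units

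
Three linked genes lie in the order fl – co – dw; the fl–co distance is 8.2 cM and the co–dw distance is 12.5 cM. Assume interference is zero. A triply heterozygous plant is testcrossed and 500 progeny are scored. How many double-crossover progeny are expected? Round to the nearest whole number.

Map distances give recombination frequencies of 0.082 and 0.125 for the two intervals.
With no interference, expected double-crossover frequency = 0.082 × 0.125 = 0.01025.
Expected number = 0.01025 × 500 = 5.12 ≈ 5.

5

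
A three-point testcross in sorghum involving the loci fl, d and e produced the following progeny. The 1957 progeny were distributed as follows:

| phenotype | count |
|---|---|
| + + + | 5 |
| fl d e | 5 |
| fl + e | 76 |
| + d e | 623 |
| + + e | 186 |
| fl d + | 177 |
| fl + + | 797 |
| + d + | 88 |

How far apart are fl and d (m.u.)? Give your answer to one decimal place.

19.1 m.u.

The two most frequent reciprocal classes, + d e and fl + +, are the parental types, so the F1 was + d e / fl + +.
The two rarest classes, fl d e and + + +, are the double crossovers. Comparing them with the parentals, only the fl allele has switched, so fl is the middle locus and the order is e – fl – d.
Crossovers in the fl–d interval produce the single-crossover classes + + e and fl d + (186 + 177 = 363) plus the double crossovers (10).
RF(fl–d) = (363 + 10) / 1957 = 373/1957 = 0.1906 → 19.1 m.u.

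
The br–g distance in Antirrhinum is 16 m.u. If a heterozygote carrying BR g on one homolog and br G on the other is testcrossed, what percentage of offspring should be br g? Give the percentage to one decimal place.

A map distance of 16 m.u. corresponds to a recombination frequency of 0.160.
The F1 is BR g / br G, so br g is a recombinant gamete class with expected frequency r/2 = 0.160/2 = 0.0800.
That is 0.0800 = 8.0% of the progeny.

8.0%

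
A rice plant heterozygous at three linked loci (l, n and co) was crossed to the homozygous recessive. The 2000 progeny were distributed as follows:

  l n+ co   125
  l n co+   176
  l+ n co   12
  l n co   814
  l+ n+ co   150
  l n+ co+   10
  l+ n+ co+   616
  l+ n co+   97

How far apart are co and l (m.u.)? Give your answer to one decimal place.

17.4 m.u.

The two most frequent reciprocal classes, l n co and l+ n+ co+, are the parental types, so the F1 was l n co / l+ n+ co+.
The two rarest classes, l+ n co and l n+ co+, are the double crossovers. Comparing them with the parentals, only the l allele has switched, so l is the middle locus and the order is n – l – co.
Crossovers in the l–co interval produce the single-crossover classes l n co+ and l+ n+ co (176 + 150 = 326) plus the double crossovers (22).
RF(l–co) = (326 + 22) / 2000 = 348/2000 = 0.1740 → 17.4 m.u.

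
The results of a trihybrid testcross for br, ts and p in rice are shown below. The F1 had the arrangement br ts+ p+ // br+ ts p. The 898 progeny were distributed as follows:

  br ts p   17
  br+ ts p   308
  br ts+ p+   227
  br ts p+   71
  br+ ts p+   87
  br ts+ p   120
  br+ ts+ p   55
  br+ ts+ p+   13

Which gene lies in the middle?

The two rarest classes, br+ ts+ p+ and br ts p, are the double crossovers. Comparing them with the parentals, only the br allele has switched, so br is the middle locus and the order is p – br – ts.

br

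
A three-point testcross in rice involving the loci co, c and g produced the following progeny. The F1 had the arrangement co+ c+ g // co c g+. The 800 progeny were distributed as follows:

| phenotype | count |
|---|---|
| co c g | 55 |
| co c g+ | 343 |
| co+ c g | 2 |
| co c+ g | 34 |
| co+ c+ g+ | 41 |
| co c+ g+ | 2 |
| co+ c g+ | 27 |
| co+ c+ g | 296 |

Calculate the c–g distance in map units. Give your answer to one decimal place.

The two rarest classes, co+ c g and co c+ g+, are the double crossovers. Comparing them with the parentals, only the c allele has switched, so c is the middle locus and the order is g – c – co.
Crossovers in the g–c interval produce the single-crossover classes co+ c+ g+ and co c g (41 + 55 = 96) plus the double crossovers (4).
RF(g–c) = (96 + 4) / 800 = 100/800 = 0.1250 → 12.5 map units.

12.5 map units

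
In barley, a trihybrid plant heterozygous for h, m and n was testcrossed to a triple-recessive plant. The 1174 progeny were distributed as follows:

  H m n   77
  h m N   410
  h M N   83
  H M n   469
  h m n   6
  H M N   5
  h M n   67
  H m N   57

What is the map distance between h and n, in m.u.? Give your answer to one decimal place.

11.5 m.u.

The two most frequent reciprocal classes, h m N and H M n, are the parental types, so the F1 was h m N / H M n.
The two rarest classes, h m n and H M N, are the double crossovers. Comparing them with the parentals, only the n allele has switched, so n is the middle locus and the order is h – n – m.
Crossovers in the h–n interval produce the single-crossover classes H m N and h M n (57 + 67 = 124) plus the double crossovers (11).
RF(h–n) = (124 + 11) / 1174 = 135/1174 = 0.1150 → 11.5 m.u.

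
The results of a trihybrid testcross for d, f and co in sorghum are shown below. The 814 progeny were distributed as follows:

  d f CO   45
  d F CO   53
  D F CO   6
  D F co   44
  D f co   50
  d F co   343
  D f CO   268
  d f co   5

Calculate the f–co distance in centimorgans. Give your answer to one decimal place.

14.0 centimorgans

The two most frequent reciprocal classes, d F co and D f CO, are the parental types, so the F1 was d F co / D f CO.
The two rarest classes, d f co and D F CO, are the double crossovers. Comparing them with the parentals, only the f allele has switched, so f is the middle locus and the order is d – f – co.
Crossovers in the f–co interval produce the single-crossover classes d F CO and D f co (53 + 50 = 103) plus the double crossovers (11).
RF(f–co) = (103 + 11) / 814 = 114/814 = 0.1400 → 14.0 centimorgans.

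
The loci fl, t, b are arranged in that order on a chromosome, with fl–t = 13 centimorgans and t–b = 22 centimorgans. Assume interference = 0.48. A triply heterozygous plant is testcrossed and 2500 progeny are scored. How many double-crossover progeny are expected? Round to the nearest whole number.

Map distances give recombination frequencies of 0.130 and 0.220 for the two intervals.
With interference 0.48 (so coincidence = 0.52), expected double-crossover frequency = 0.130 × 0.220 × 0.52 = 0.01487.
Expected number = 0.01487 × 2500 = 37.18 ≈ 37.

37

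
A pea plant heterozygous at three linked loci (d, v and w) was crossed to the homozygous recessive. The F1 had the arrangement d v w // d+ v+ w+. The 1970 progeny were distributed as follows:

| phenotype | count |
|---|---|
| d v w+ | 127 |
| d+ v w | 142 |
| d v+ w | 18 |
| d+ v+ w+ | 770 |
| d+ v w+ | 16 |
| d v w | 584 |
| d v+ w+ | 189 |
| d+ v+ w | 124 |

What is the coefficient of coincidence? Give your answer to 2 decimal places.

0.64

The two rarest classes, d v+ w and d+ v w+, are the double crossovers. Comparing them with the parentals, only the v allele has switched, so v is the middle locus and the order is d – v – w.
d–v: (331 + 34)/1970 = 0.1853; v–w: (251 + 34)/1970 = 0.1447.
Expected DCO frequency = 0.1853 × 0.1447 ≈ 0.02681; observed = 34/1970 ≈ 0.01726.
Coefficient of coincidence = 0.01726/0.02681 ≈ 0.64.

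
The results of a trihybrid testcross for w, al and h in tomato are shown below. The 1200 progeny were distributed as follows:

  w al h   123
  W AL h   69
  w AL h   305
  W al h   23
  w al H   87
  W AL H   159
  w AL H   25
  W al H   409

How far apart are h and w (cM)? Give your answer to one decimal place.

The two most frequent reciprocal classes, W al H and w AL h, are the parental types, so the F1 was W al H / w AL h.
The two rarest classes, W al h and w AL H, are the double crossovers. Comparing them with the parentals, only the h allele has switched, so h is the middle locus and the order is w – h – al.
Crossovers in the w–h interval produce the single-crossover classes w al H and W AL h (87 + 69 = 156) plus the double crossovers (48).
RF(w–h) = (156 + 48) / 1200 = 204/1200 = 0.1700 → 17.0 cM.

17.0 cM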